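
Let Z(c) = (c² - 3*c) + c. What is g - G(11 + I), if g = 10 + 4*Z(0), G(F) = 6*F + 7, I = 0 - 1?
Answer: -57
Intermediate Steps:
I = -1
G(F) = 7 + 6*F
Z(c) = c² - 2*c
g = 10 (g = 10 + 4*(0*(-2 + 0)) = 10 + 4*(0*(-2)) = 10 + 4*0 = 10 + 0 = 10)
g - G(11 + I) = 10 - (7 + 6*(11 - 1)) = 10 - (7 + 6*10) = 10 - (7 + 60) = 10 - 1*67 = 10 - 67 = -57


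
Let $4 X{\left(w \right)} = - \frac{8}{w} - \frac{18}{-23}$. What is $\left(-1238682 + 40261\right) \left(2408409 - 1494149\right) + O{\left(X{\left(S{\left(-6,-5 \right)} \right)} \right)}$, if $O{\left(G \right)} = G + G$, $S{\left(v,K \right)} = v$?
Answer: $- \frac{75601118458667}{69} \approx -1.0957 \cdot 10^{12}$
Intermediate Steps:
$X{\left(w \right)} = \frac{9}{46} - \frac{2}{w}$ ($X{\left(w \right)} = \frac{- \frac{8}{w} - \frac{18}{-23}}{4} = \frac{- \frac{8}{w} - - \frac{18}{23}}{4} = \frac{- \frac{8}{w} + \frac{18}{23}}{4} = \frac{\frac{18}{23} - \frac{8}{w}}{4} = \frac{9}{46} - \frac{2}{w}$)
$O{\left(G \right)} = 2 G$
$\left(-1238682 + 40261\right) \left(2408409 - 1494149\right) + O{\left(X{\left(S{\left(-6,-5 \right)} \right)} \right)} = \left(-1238682 + 40261\right) \left(2408409 - 1494149\right) + 2 \left(\frac{9}{46} - \frac{2}{-6}\right) = \left(-1198421\right) 914260 + 2 \left(\frac{9}{46} - - \frac{1}{3}\right) = -1095668383460 + 2 \left(\frac{9}{46} + \frac{1}{3}\right) = -1095668383460 + 2 \cdot \frac{73}{138} = -1095668383460 + \frac{73}{69} = - \frac{75601118458667}{69}$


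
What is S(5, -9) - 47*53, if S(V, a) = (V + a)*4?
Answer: -2507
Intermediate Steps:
S(V, a) = 4*V + 4*a
S(5, -9) - 47*53 = (4*5 + 4*(-9)) - 47*53 = (20 - 36) - 2491 = -16 - 2491 = -2507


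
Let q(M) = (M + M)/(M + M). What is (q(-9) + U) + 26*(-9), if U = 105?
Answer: -128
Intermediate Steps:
q(M) = 1 (q(M) = (2*M)/((2*M)) = (2*M)*(1/(2*M)) = 1)
(q(-9) + U) + 26*(-9) = (1 + 105) + 26*(-9) = 106 - 234 = -128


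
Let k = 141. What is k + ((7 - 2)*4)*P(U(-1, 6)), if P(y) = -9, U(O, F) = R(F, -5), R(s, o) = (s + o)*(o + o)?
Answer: -39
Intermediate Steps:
R(s, o) = 2*o*(o + s) (R(s, o) = (o + s)*(2*o) = 2*o*(o + s))
U(O, F) = 50 - 10*F (U(O, F) = 2*(-5)*(-5 + F) = 50 - 10*F)
k + ((7 - 2)*4)*P(U(-1, 6)) = 141 + ((7 - 2)*4)*(-9) = 141 + (5*4)*(-9) = 141 + 20*(-9) = 141 - 180 = -39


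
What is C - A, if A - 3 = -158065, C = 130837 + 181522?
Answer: 470421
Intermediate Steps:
C = 312359
A = -158062 (A = 3 - 158065 = -158062)
C - A = 312359 - 1*(-158062) = 312359 + 158062 = 470421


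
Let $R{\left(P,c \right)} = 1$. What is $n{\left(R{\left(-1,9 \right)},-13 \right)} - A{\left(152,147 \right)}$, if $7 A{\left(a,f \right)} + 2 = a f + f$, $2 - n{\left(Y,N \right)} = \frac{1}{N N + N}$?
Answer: $- \frac{3506107}{1092} \approx -3210.7$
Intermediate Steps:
$n{\left(Y,N \right)} = 2 - \frac{1}{N + N^{2}}$ ($n{\left(Y,N \right)} = 2 - \frac{1}{N N + N} = 2 - \frac{1}{N^{2} + N} = 2 - \frac{1}{N + N^{2}}$)
$A{\left(a,f \right)} = - \frac{2}{7} + \frac{f}{7} + \frac{a f}{7}$ ($A{\left(a,f \right)} = - \frac{2}{7} + \frac{a f + f}{7} = - \frac{2}{7} + \frac{f + a f}{7} = - \frac{2}{7} + \left(\frac{f}{7} + \frac{a f}{7}\right) = - \frac{2}{7} + \frac{f}{7} + \frac{a f}{7}$)
$n{\left(R{\left(-1,9 \right)},-13 \right)} - A{\left(152,147 \right)} = \frac{-1 + 2 \left(-13\right) + 2 \left(-13\right)^{2}}{\left(-13\right) \left(1 - 13\right)} - \left(- \frac{2}{7} + \frac{1}{7} \cdot 147 + \frac{1}{7} \cdot 152 \cdot 147\right) = - \frac{-1 - 26 + 2 \cdot 169}{13 \left(-12\right)} - \left(- \frac{2}{7} + 21 + 3192\right) = \left(- \frac{1}{13}\right) \left(- \frac{1}{12}\right) \left(-1 - 26 + 338\right) - \frac{22489}{7} = \left(- \frac{1}{13}\right) \left(- \frac{1}{12}\right) 311 - \frac{22489}{7} = \frac{311}{156} - \frac{22489}{7} = - \frac{3506107}{1092}$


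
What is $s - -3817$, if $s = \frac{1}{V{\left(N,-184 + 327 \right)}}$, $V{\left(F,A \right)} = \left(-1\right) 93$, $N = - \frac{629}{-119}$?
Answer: $\frac{354980}{93} \approx 3817.0$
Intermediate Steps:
$N = \frac{37}{7}$ ($N = \left(-629\right) \left(- \frac{1}{119}\right) = \frac{37}{7} \approx 5.2857$)
$V{\left(F,A \right)} = -93$
$s = - \frac{1}{93}$ ($s = \frac{1}{-93} = - \frac{1}{93} \approx -0.010753$)
$s - -3817 = - \frac{1}{93} - -3817 = - \frac{1}{93} + 3817 = \frac{354980}{93}$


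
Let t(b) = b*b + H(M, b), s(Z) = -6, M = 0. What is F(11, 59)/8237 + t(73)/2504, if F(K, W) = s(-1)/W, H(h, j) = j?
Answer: 1312632571/608450716 ≈ 2.1573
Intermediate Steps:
F(K, W) = -6/W
t(b) = b + b**2 (t(b) = b*b + b = b**2 + b = b + b**2)
F(11, 59)/8237 + t(73)/2504 = -6/59/8237 + (73*(1 + 73))/2504 = -6*1/59*(1/8237) + (73*74)*(1/2504) = -6/59*1/8237 + 5402*(1/2504) = -6/485983 + 2701/1252 = 1312632571/608450716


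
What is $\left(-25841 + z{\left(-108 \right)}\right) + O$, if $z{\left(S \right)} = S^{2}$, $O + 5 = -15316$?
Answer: $-29498$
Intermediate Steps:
$O = -15321$ ($O = -5 - 15316 = -15321$)
$\left(-25841 + z{\left(-108 \right)}\right) + O = \left(-25841 + \left(-108\right)^{2}\right) - 15321 = \left(-25841 + 11664\right) - 15321 = -14177 - 15321 = -29498$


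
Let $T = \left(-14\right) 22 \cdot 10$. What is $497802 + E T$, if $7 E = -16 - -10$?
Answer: $500442$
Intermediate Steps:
$E = - \frac{6}{7}$ ($E = \frac{-16 - -10}{7} = \frac{-16 + 10}{7} = \frac{1}{7} \left(-6\right) = - \frac{6}{7} \approx -0.85714$)
$T = -3080$ ($T = \left(-308\right) 10 = -3080$)
$497802 + E T = 497802 - -2640 = 497802 + 2640 = 500442$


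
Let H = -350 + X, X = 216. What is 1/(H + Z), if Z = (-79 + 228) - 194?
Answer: -1/179 ≈ -0.0055866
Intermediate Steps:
H = -134 (H = -350 + 216 = -134)
Z = -45 (Z = 149 - 194 = -45)
1/(H + Z) = 1/(-134 - 45) = 1/(-179) = -1/179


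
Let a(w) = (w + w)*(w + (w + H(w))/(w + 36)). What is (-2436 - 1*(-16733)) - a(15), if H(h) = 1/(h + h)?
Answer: 705746/51 ≈ 13838.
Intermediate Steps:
H(h) = 1/(2*h)
a(w) = 2*w*(w + (w + 1/(2*w))/(36 + w)) (a(w) = (w + w)*(w + (w + 1/(2*w))/(w + 36)) = (2*w)*(w + (w + 1/(2*w))/(36 + w)) = 2*w*(w + (w + 1/(2*w))/(36 + w)))
(-2436 - 1*(-16733)) - a(15) = (-2436 - 1*(-16733)) - (1 + 2*15²*(37 + 15))/(36 + 15) = (-2436 + 16733) - (1 + 2*225*52)/51 = 14297 - (1 + 23400)/51 = 14297 - 23401/51 = 705746/51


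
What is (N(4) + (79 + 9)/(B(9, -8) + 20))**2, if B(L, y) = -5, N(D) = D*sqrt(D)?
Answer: 43264/225 ≈ 192.28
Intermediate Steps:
N(D) = D**(3/2)
(N(4) + (79 + 9)/(B(9, -8) + 20))**2 = (4**(3/2) + (79 + 9)/(-5 + 20))**2 = (8 + 88/15)**2 = (208/15)**2 = 43264/225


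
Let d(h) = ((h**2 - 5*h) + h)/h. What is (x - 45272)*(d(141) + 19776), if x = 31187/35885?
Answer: -32349754415629/35885 ≈ -9.0148e+8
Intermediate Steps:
x = 31187/35885 (x = 31187*(1/35885) = 31187/35885 ≈ 0.86908)
d(h) = (h**2 - 4*h)/h
(x - 45272)*(d(141) + 19776) = (31187/35885 - 45272)*((-4 + 141) + 19776) = -1624554533*(137 + 19776)/35885 = -1624554533/35885*19913 = -32349754415629/35885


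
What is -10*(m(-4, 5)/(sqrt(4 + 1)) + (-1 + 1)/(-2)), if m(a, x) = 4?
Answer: -8*sqrt(5) ≈ -17.889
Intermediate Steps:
-10*(m(-4, 5)/(sqrt(4 + 1)) + (-1 + 1)/(-2)) = -10*(4/(sqrt(4 + 1)) + (-1 + 1)/(-2)) = -10*(4/(sqrt(5)) + 0*(-1/2)) = -10*(4*(sqrt(5)/5) + 0) = -10*(4*sqrt(5)/5 + 0) = -8*sqrt(5)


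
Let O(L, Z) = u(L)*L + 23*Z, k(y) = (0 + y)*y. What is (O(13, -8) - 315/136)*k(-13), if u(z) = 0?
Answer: -4282291/136 ≈ -31487.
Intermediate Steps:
k(y) = y² (k(y) = y*y = y²)
O(L, Z) = 23*Z (O(L, Z) = 0*L + 23*Z = 0 + 23*Z = 23*Z)
(O(13, -8) - 315/136)*k(-13) = (23*(-8) - 315/136)*(-13)² = (-184 - 315*1/136)*169 = (-184 - 315/136)*169 = -25339/136*169 = -4282291/136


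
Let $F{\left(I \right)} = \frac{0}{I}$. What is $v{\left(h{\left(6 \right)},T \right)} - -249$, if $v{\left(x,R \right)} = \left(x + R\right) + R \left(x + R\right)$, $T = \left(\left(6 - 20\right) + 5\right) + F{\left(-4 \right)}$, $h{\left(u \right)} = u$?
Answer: $273$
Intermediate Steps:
$F{\left(I \right)} = 0$
$T = -9$ ($T = \left(\left(6 - 20\right) + 5\right) + 0 = \left(-14 + 5\right) + 0 = -9 + 0 = -9$)
$v{\left(x,R \right)} = R + x + R \left(R + x\right)$ ($v{\left(x,R \right)} = \left(R + x\right) + R \left(R + x\right) = R + x + R \left(R + x\right)$)
$v{\left(h{\left(6 \right)},T \right)} - -249 = \left(-9 + 6 + \left(-9\right)^{2} - 54\right) - -249 = \left(-9 + 6 + 81 - 54\right) + 249 = 24 + 249 = 273$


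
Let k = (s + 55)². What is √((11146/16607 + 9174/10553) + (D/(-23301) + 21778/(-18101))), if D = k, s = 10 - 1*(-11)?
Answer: √54312248225635886676533597457618/24638995449354357 ≈ 0.29911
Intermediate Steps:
s = 21 (s = 10 + 11 = 21)
k = 5776 (k = (21 + 55)² = 76² = 5776)
D = 5776
√((11146/16607 + 9174/10553) + (D/(-23301) + 21778/(-18101))) = √((11146/16607 + 9174/10553) + (5776/(-23301) + 21778/(-18101))) = √((11146*(1/16607) + 9174*(1/10553)) + (5776*(-1/23301) + 21778*(-1/18101))) = √((11146/16607 + 9174/10553) + (-5776/23301 - 21778/18101)) = √(269976356/175253671 - 612000554/421771401) = √(6612962164461022/73916986348063071) = √54312248225635886676533597457618/24638995449354357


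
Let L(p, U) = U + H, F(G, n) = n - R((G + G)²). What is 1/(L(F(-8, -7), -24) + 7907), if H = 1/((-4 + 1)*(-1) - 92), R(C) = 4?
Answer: 89/701586 ≈ 0.00012686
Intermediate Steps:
F(G, n) = -4 + n (F(G, n) = n - 1*4 = n - 4 = -4 + n)
H = -1/89 (H = 1/(-3*(-1) - 92) = 1/(3 - 92) = 1/(-89) = -1/89 ≈ -0.011236)
L(p, U) = -1/89 + U (L(p, U) = U - 1/89 = -1/89 + U)
1/(L(F(-8, -7), -24) + 7907) = 1/((-1/89 - 24) + 7907) = 1/(-2137/89 + 7907) = 1/(701586/89) = 89/701586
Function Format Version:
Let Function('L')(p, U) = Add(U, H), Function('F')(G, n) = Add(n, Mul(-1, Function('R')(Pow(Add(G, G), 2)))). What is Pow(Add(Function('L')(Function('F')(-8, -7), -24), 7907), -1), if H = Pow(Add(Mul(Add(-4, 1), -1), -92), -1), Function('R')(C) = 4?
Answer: Rational(89, 701586) ≈ 0.00012686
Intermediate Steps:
Function('F')(G, n) = Add(-4, n) (Function('F')(G, n) = Add(n, Mul(-1, 4)) = Add(n, -4) = Add(-4, n))
H = Rational(-1, 89) (H = Pow(Add(Mul(-3, -1), -92), -1) = Pow(Add(3, -92), -1) = Pow(-89, -1) = Rational(-1, 89) ≈ -0.011236)
Function('L')(p, U) = Add(Rational(-1, 89), U) (Function('L')(p, U) = Add(U, Rational(-1, 89)) = Add(Rational(-1, 89), U))
Pow(Add(Function('L')(Function('F')(-8, -7), -24), 7907), -1) = Pow(Add(Add(Rational(-1, 89), -24), 7907), -1) = Pow(Add(Rational(-2137, 89), 7907), -1) = Pow(Rational(701586, 89), -1) = Rational(89, 701586)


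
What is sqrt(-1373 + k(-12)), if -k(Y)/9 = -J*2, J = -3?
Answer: I*sqrt(1427) ≈ 37.776*I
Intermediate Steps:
k(Y) = -54 (k(Y) = -(-9)*(-3*2) = -(-9)*(-6) = -9*6 = -54)
sqrt(-1373 + k(-12)) = sqrt(-1373 - 54) = sqrt(-1427) = I*sqrt(1427)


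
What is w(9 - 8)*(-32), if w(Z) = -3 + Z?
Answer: 64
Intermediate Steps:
w(9 - 8)*(-32) = (-3 + (9 - 8))*(-32) = (-3 + 1)*(-32) = -2*(-32) = 64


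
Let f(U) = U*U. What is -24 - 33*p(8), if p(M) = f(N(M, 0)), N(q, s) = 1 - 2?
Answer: -57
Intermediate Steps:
N(q, s) = -1
f(U) = U**2
p(M) = 1 (p(M) = (-1)**2 = 1)
-24 - 33*p(8) = -24 - 33*1 = -24 - 33 = -57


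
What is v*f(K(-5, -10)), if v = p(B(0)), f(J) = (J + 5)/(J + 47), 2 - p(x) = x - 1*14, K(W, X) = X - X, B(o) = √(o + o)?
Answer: 80/47 ≈ 1.7021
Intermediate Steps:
B(o) = √2*√o (B(o) = √(2*o) = √2*√o)
K(W, X) = 0
p(x) = 16 - x (p(x) = 2 - (x - 1*14) = 2 - (x - 14) = 2 - (-14 + x) = 2 + (14 - x) = 16 - x)
f(J) = (5 + J)/(47 + J)
v = 16 (v = 16 - √2*√0 = 16 - √2*0 = 16 - 1*0 = 16 + 0 = 16)
v*f(K(-5, -10)) = 16*((5 + 0)/(47 + 0)) = 16*(5/47) = 80/47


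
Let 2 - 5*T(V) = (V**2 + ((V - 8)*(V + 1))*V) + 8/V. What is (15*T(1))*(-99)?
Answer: -2079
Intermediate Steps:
T(V) = 2/5 - 8/(5*V) - V**2/5 - V*(1 + V)*(-8 + V)/5 (T(V) = 2/5 - ((V**2 + ((V - 8)*(V + 1))*V) + 8/V)/5 = 2/5 - ((V**2 + ((-8 + V)*(1 + V))*V) + 8/V)/5 = 2/5 - ((V**2 + ((1 + V)*(-8 + V))*V) + 8/V)/5 = 2/5 - ((V**2 + V*(1 + V)*(-8 + V)) + 8/V)/5 = 2/5 - (V**2 + 8/V + V*(1 + V)*(-8 + V))/5 = 2/5 + (-8/(5*V) - V**2/5 - V*(1 + V)*(-8 + V)/5) = 2/5 - 8/(5*V) - V**2/5 - V*(1 + V)*(-8 + V)/5)
(15*T(1))*(-99) = (15*((1/5)*(-8 + 1*(2 - 1*1**3 + 6*1**2 + 8*1))/1))*(-99) = (15*((1/5)*1*(-8 + 1*(2 - 1*1 + 6*1 + 8))))*(-99) = (15*((1/5)*1*(-8 + 1*(2 - 1 + 6 + 8))))*(-99) = (15*((1/5)*1*(-8 + 1*15)))*(-99) = (15*((1/5)*1*(-8 + 15)))*(-99) = (15*((1/5)*1*7))*(-99) = (15*(7/5))*(-99) = 21*(-99) = -2079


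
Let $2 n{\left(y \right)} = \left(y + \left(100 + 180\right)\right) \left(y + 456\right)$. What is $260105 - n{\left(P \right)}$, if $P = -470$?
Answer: $258775$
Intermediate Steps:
$n{\left(y \right)} = \frac{\left(280 + y\right) \left(456 + y\right)}{2}$ ($n{\left(y \right)} = \frac{\left(y + \left(100 + 180\right)\right) \left(y + 456\right)}{2} = \frac{\left(y + 280\right) \left(456 + y\right)}{2} = \frac{\left(280 + y\right) \left(456 + y\right)}{2}$)
$260105 - n{\left(P \right)} = 260105 - \left(63840 + \frac{\left(-470\right)^{2}}{2} + 368 \left(-470\right)\right) = 260105 - \left(63840 + \frac{1}{2} \cdot 220900 - 172960\right) = 260105 - \left(63840 + 110450 - 172960\right) = 260105 - 1330 = 258775$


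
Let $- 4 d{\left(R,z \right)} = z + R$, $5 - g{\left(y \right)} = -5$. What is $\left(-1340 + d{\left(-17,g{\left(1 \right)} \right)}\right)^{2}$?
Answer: $\frac{28654609}{16} \approx 1.7909 \cdot 10^{6}$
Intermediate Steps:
$g{\left(y \right)} = 10$ ($g{\left(y \right)} = 5 - -5 = 5 + 5 = 10$)
$d{\left(R,z \right)} = - \frac{R}{4} - \frac{z}{4}$ ($d{\left(R,z \right)} = - \frac{z + R}{4} = - \frac{R + z}{4} = - \frac{R}{4} - \frac{z}{4}$)
$\left(-1340 + d{\left(-17,g{\left(1 \right)} \right)}\right)^{2} = \left(-1340 - - \frac{7}{4}\right)^{2} = \left(-1340 + \left(\frac{17}{4} - \frac{5}{2}\right)\right)^{2} = \left(-1340 + \frac{7}{4}\right)^{2} = \left(- \frac{5353}{4}\right)^{2} = \frac{28654609}{16}$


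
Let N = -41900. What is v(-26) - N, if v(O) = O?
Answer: 41874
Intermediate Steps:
v(-26) - N = -26 - 1*(-41900) = -26 + 41900 = 41874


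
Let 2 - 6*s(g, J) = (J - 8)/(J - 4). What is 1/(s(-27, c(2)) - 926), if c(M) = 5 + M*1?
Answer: -18/16661 ≈ -0.0010804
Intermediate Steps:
c(M) = 5 + M
s(g, J) = 1/3 - (-8 + J)/(6*(-4 + J)) (s(g, J) = 1/3 - (J - 8)/(6*(J - 4)) = 1/3 - (-8 + J)/(6*(-4 + J)))
1/(s(-27, c(2)) - 926) = 1/((5 + 2)/(6*(-4 + (5 + 2))) - 926) = 1/((1/6)*7/(-4 + 7) - 926) = 1/((1/6)*7/3 - 926) = 1/((1/6)*7*(1/3) - 926) = 1/(7/18 - 926) = 1/(-16661/18) = -18/16661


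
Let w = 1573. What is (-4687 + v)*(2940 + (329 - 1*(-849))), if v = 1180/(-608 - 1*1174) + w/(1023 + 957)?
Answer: -171967644997/8910 ≈ -1.9301e+7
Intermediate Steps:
v = 2357/17820 (v = 1180/(-608 - 1*1174) + 1573/(1023 + 957) = 1180/(-608 - 1174) + 1573/1980 = 1180/(-1782) + 1573*(1/1980) = 1180*(-1/1782) + 143/180 = -590/891 + 143/180 = 2357/17820 ≈ 0.13227)
(-4687 + v)*(2940 + (329 - 1*(-849))) = (-4687 + 2357/17820)*(2940 + (329 - 1*(-849))) = -83519983*(2940 + (329 + 849))/17820 = -83519983*(2940 + 1178)/17820 = -83519983/17820*4118 = -171967644997/8910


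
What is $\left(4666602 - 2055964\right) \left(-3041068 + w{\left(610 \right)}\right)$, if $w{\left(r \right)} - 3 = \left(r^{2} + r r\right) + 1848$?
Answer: $-5991458590846$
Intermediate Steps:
$w{\left(r \right)} = 1851 + 2 r^{2}$ ($w{\left(r \right)} = 3 + \left(\left(r^{2} + r r\right) + 1848\right) = 3 + \left(\left(r^{2} + r^{2}\right) + 1848\right) = 3 + \left(2 r^{2} + 1848\right) = 3 + \left(1848 + 2 r^{2}\right) = 1851 + 2 r^{2}$)
$\left(4666602 - 2055964\right) \left(-3041068 + w{\left(610 \right)}\right) = \left(4666602 - 2055964\right) \left(-3041068 + \left(1851 + 2 \cdot 610^{2}\right)\right) = 2610638 \left(-3041068 + \left(1851 + 2 \cdot 372100\right)\right) = 2610638 \left(-3041068 + \left(1851 + 744200\right)\right) = 2610638 \left(-3041068 + 746051\right) = 2610638 \left(-2295017\right) = -5991458590846$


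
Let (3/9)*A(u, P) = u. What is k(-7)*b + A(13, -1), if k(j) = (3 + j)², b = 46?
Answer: 775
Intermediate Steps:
A(u, P) = 3*u
k(-7)*b + A(13, -1) = (3 - 7)²*46 + 3*13 = (-4)²*46 + 39 = 16*46 + 39 = 736 + 39 = 775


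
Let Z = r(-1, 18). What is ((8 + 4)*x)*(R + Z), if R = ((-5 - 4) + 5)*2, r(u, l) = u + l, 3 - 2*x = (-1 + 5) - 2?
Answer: 54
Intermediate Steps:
x = 1/2 (x = 3/2 - ((-1 + 5) - 2)/2 = 3/2 - (4 - 2)/2 = 3/2 - 1/2*2 = 3/2 - 1 = 1/2 ≈ 0.50000)
r(u, l) = l + u
Z = 17 (Z = 18 - 1 = 17)
R = -8 (R = (-9 + 5)*2 = -4*2 = -8)
((8 + 4)*x)*(R + Z) = ((8 + 4)*(1/2))*(-8 + 17) = (12*(1/2))*9 = 6*9 = 54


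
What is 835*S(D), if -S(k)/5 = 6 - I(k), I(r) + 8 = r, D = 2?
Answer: -50100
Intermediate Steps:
I(r) = -8 + r
S(k) = -70 + 5*k (S(k) = -5*(6 - (-8 + k)) = -5*(6 + (8 - k)) = -5*(14 - k) = -70 + 5*k)
835*S(D) = 835*(-70 + 5*2) = 835*(-70 + 10) = 835*(-60) = -50100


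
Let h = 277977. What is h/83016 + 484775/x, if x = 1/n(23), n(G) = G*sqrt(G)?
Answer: 92659/27672 + 11149825*sqrt(23) ≈ 5.3473e+7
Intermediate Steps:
n(G) = G**(3/2)
x = sqrt(23)/529 (x = 1/(23**(3/2)) = 1/(23*sqrt(23)) = sqrt(23)/529 ≈ 0.0090658)
h/83016 + 484775/x = 277977/83016 + 484775/((sqrt(23)/529)) = 277977*(1/83016) + 484775*(23*sqrt(23)) = 92659/27672 + 11149825*sqrt(23)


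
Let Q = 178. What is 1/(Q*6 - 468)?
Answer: 1/600 ≈ 0.0016667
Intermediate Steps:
1/(Q*6 - 468) = 1/(178*6 - 468) = 1/(1068 - 468) = 1/600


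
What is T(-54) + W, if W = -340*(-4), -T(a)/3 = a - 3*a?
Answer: 1036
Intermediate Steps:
T(a) = 6*a (T(a) = -3*(a - 3*a) = -(-6)*a = 6*a)
W = 1360
T(-54) + W = 6*(-54) + 1360 = -324 + 1360 = 1036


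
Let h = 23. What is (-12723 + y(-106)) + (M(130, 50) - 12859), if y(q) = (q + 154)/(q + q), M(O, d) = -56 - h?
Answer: -1360045/53 ≈ -25661.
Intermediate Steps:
M(O, d) = -79 (M(O, d) = -56 - 1*23 = -56 - 23 = -79)
y(q) = (154 + q)/(2*q) (y(q) = (154 + q)/((2*q)) = (154 + q)*(1/(2*q)) = (154 + q)/(2*q))
(-12723 + y(-106)) + (M(130, 50) - 12859) = (-12723 + (1/2)*(154 - 106)/(-106)) + (-79 - 12859) = (-12723 + (1/2)*(-1/106)*48) - 12938 = (-12723 - 12/53) - 12938 = -674331/53 - 12938 = -1360045/53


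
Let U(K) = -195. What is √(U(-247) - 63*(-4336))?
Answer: √272973 ≈ 522.47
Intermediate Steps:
√(U(-247) - 63*(-4336)) = √(-195 - 63*(-4336)) = √(-195 + 273168) = √272973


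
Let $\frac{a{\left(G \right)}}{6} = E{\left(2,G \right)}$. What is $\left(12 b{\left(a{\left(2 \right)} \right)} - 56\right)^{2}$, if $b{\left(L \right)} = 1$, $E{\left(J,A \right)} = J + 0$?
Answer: $1936$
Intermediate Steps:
$E{\left(J,A \right)} = J$
$a{\left(G \right)} = 12$ ($a{\left(G \right)} = 6 \cdot 2 = 12$)
$\left(12 b{\left(a{\left(2 \right)} \right)} - 56\right)^{2} = \left(12 \cdot 1 - 56\right)^{2} = \left(12 - 56\right)^{2} = \left(-44\right)^{2} = 1936$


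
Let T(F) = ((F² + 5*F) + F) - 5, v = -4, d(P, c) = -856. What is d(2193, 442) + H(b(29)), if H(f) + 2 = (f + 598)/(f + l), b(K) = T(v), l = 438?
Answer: -72813/85 ≈ -856.62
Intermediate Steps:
T(F) = -5 + F² + 6*F (T(F) = (F² + 6*F) - 5 = -5 + F² + 6*F)
b(K) = -13 (b(K) = -5 + (-4)² + 6*(-4) = -5 + 16 - 24 = -13)
H(f) = -2 + (598 + f)/(438 + f) (H(f) = -2 + (f + 598)/(f + 438) = -2 + (598 + f)/(438 + f))
d(2193, 442) + H(b(29)) = -856 + (-278 - 1*(-13))/(438 - 13) = -856 + (-278 + 13)/425 = -856 + (1/425)*(-265) = -856 - 53/85 = -72813/85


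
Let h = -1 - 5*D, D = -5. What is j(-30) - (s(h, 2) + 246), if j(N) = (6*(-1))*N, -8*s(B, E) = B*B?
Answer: 6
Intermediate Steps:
h = 24 (h = -1 - 5*(-5) = -1 + 25 = 24)
s(B, E) = -B**2/8 (s(B, E) = -B*B/8 = -B**2/8)
j(N) = -6*N
j(-30) - (s(h, 2) + 246) = -6*(-30) - (-1/8*24**2 + 246) = 180 - (-1/8*576 + 246) = 180 - (-72 + 246) = 180 - 1*174 = 180 - 174 = 6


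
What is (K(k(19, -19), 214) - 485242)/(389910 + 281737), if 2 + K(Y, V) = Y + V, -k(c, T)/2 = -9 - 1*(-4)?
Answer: -485020/671647 ≈ -0.72214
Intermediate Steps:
k(c, T) = 10 (k(c, T) = -2*(-9 - 1*(-4)) = -2*(-9 + 4) = -2*(-5) = 10)
K(Y, V) = -2 + V + Y (K(Y, V) = -2 + (Y + V) = -2 + (V + Y) = -2 + V + Y)
(K(k(19, -19), 214) - 485242)/(389910 + 281737) = ((-2 + 214 + 10) - 485242)/(389910 + 281737) = (222 - 485242)/671647 = -485020*1/671647 = -485020/671647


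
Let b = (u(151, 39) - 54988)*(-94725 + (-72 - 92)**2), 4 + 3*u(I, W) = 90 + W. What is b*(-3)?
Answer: -11180864531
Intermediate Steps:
u(I, W) = 86/3 + W/3 (u(I, W) = -4/3 + (90 + W)/3 = -4/3 + (30 + W/3) = 86/3 + W/3)
b = 11180864531/3 (b = ((86/3 + (1/3)*39) - 54988)*(-94725 + (-72 - 92)**2) = ((86/3 + 13) - 54988)*(-94725 + (-164)**2) = (125/3 - 54988)*(-94725 + 26896) = -164839/3*(-67829) = 11180864531/3 ≈ 3.7270e+9)
b*(-3) = (11180864531/3)*(-3) = -11180864531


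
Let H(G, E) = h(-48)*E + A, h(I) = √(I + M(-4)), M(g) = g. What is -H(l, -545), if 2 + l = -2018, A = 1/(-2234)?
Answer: 1/2234 + 1090*I*√13 ≈ 0.00044763 + 3930.1*I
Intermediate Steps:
A = -1/2234 ≈ -0.00044763
l = -2020 (l = -2 - 2018 = -2020)
h(I) = √(-4 + I) (h(I) = √(I - 4) = √(-4 + I))
H(G, E) = -1/2234 + 2*I*E*√13 (H(G, E) = √(-4 - 48)*E - 1/2234 = √(-52)*E - 1/2234 = (2*I*√13)*E - 1/2234 = 2*I*E*√13 - 1/2234 = -1/2234 + 2*I*E*√13)
-H(l, -545) = -(-1/2234 + 2*I*(-545)*√13) = -(-1/2234 - 1090*I*√13) = 1/2234 + 1090*I*√13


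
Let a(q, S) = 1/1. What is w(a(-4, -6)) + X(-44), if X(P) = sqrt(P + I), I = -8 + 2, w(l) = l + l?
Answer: 2 + 5*I*sqrt(2) ≈ 2.0 + 7.0711*I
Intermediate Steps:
a(q, S) = 1
w(l) = 2*l
I = -6
X(P) = sqrt(-6 + P) (X(P) = sqrt(P - 6) = sqrt(-6 + P))
w(a(-4, -6)) + X(-44) = 2*1 + sqrt(-6 - 44) = 2 + sqrt(-50) = 2 + 5*I*sqrt(2)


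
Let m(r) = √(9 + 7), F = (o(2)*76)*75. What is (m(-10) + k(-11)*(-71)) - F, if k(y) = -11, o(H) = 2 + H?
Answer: -22015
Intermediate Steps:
F = 22800 (F = ((2 + 2)*76)*75 = (4*76)*75 = 304*75 = 22800)
m(r) = 4 (m(r) = √16 = 4)
(m(-10) + k(-11)*(-71)) - F = (4 - 11*(-71)) - 1*22800 = (4 + 781) - 22800 = 785 - 22800 = -22015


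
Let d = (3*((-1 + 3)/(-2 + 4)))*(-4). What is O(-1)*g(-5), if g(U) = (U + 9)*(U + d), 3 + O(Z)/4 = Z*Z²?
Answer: 1088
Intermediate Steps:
O(Z) = -12 + 4*Z³ (O(Z) = -12 + 4*(Z*Z²) = -12 + 4*Z³)
d = -12 (d = (3*(2/2))*(-4) = (3*(2*(½)))*(-4) = (3*1)*(-4) = 3*(-4) = -12)
g(U) = (-12 + U)*(9 + U) (g(U) = (U + 9)*(U - 12) = (9 + U)*(-12 + U) = (-12 + U)*(9 + U))
O(-1)*g(-5) = (-12 + 4*(-1)³)*(-108 + (-5)² - 3*(-5)) = (-12 + 4*(-1))*(-108 + 25 + 15) = (-12 - 4)*(-68) = -16*(-68) = 1088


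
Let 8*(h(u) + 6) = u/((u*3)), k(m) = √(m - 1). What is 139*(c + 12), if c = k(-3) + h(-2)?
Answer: 20155/24 + 278*I ≈ 839.79 + 278.0*I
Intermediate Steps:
k(m) = √(-1 + m)
h(u) = -143/24 (h(u) = -6 + (u/((u*3)))/8 = -6 + (u/((3*u)))/8 = -6 + (u*(1/(3*u)))/8 = -6 + (⅛)*(⅓) = -6 + 1/24 = -143/24)
c = -143/24 + 2*I (c = √(-1 - 3) - 143/24 = √(-4) - 143/24 = 2*I - 143/24 = -143/24 + 2*I ≈ -5.9583 + 2.0*I)
139*(c + 12) = 139*((-143/24 + 2*I) + 12) = 139*(145/24 + 2*I) = 20155/24 + 278*I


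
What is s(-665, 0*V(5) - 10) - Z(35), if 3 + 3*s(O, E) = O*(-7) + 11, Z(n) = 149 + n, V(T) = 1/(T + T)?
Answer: 4111/3 ≈ 1370.3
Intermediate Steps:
V(T) = 1/(2*T)
s(O, E) = 8/3 - 7*O/3 (s(O, E) = -1 + (O*(-7) + 11)/3 = -1 + (-7*O + 11)/3 = -1 + (11 - 7*O)/3 = -1 + (11/3 - 7*O/3) = 8/3 - 7*O/3)
s(-665, 0*V(5) - 10) - Z(35) = (8/3 - 7/3*(-665)) - (149 + 35) = (8/3 + 4655/3) - 1*184 = 4663/3 - 184 = 4111/3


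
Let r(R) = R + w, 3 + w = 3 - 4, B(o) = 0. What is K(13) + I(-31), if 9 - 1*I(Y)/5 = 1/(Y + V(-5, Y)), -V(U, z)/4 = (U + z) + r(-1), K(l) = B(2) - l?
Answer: 4251/133 ≈ 31.962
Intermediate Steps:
w = -4 (w = -3 + (3 - 4) = -3 - 1 = -4)
r(R) = -4 + R (r(R) = R - 4 = -4 + R)
K(l) = -l (K(l) = 0 - l = -l)
V(U, z) = 20 - 4*U - 4*z (V(U, z) = -4*((U + z) + (-4 - 1)) = -4*((U + z) - 5) = -4*(-5 + U + z) = 20 - 4*U - 4*z)
I(Y) = 45 - 5/(40 - 3*Y) (I(Y) = 45 - 5/(Y + (20 - 4*(-5) - 4*Y)) = 45 - 5/(Y + (20 + 20 - 4*Y)) = 45 - 5/(Y + (40 - 4*Y)) = 45 - 5/(40 - 3*Y))
K(13) + I(-31) = -1*13 + 5*(-359 + 27*(-31))/(-40 + 3*(-31)) = -13 + 5*(-359 - 837)/(-40 - 93) = -13 + 5*(-1196)/(-133) = -13 + 5*(-1/133)*(-1196) = -13 + 5980/133 = 4251/133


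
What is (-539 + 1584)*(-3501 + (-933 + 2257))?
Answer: -2274965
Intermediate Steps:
(-539 + 1584)*(-3501 + (-933 + 2257)) = 1045*(-3501 + 1324) = 1045*(-2177) = -2274965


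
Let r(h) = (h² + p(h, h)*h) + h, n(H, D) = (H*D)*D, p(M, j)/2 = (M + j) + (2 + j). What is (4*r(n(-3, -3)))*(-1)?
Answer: -19872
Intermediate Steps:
p(M, j) = 4 + 2*M + 4*j (p(M, j) = 2*((M + j) + (2 + j)) = 2*(2 + M + 2*j) = 4 + 2*M + 4*j)
n(H, D) = H*D² (n(H, D) = (D*H)*D = H*D²)
r(h) = h + h² + h*(4 + 6*h) (r(h) = (h² + (4 + 2*h + 4*h)*h) + h = (h² + (4 + 6*h)*h) + h = (h² + h*(4 + 6*h)) + h = h + h² + h*(4 + 6*h))
(4*r(n(-3, -3)))*(-1) = (4*((-3*(-3)²)*(5 + 7*(-3*(-3)²))))*(-1) = (4*((-3*9)*(5 + 7*(-3*9))))*(-1) = (4*(-27*(5 + 7*(-27))))*(-1) = (4*(-27*(5 - 189)))*(-1) = (4*(-27*(-184)))*(-1) = (4*4968)*(-1) = 19872*(-1) = -19872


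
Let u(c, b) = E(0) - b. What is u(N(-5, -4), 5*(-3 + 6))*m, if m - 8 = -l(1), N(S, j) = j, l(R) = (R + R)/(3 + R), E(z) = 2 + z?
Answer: -195/2 ≈ -97.500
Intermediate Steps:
l(R) = 2*R/(3 + R) (l(R) = (2*R)/(3 + R) = 2*R/(3 + R))
u(c, b) = 2 - b (u(c, b) = (2 + 0) - b = 2 - b)
m = 15/2 (m = 8 - 2/(3 + 1) = 8 - 2/4 = 8 - 1*½ = 8 - ½ = 15/2 ≈ 7.5000)
u(N(-5, -4), 5*(-3 + 6))*m = (2 - 5*(-3 + 6))*(15/2) = (2 - 5*3)*(15/2) = (2 - 1*15)*(15/2) = (2 - 15)*(15/2) = -13*15/2 = -195/2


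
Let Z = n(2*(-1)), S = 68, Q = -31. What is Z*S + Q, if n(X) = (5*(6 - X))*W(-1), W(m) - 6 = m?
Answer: 13569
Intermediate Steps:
W(m) = 6 + m
n(X) = 150 - 25*X (n(X) = (5*(6 - X))*(6 - 1) = (30 - 5*X)*5 = 150 - 25*X)
Z = 200 (Z = 150 - 50*(-1) = 150 - 25*(-2) = 150 + 50 = 200)
Z*S + Q = 200*68 - 31 = 13600 - 31 = 13569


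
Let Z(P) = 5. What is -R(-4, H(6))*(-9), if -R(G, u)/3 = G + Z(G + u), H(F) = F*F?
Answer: -27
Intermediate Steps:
H(F) = F**2
R(G, u) = -15 - 3*G (R(G, u) = -3*(G + 5) = -3*(5 + G) = -15 - 3*G)
-R(-4, H(6))*(-9) = -(-15 - 3*(-4))*(-9) = -(-15 + 12)*(-9) = -(-3)*(-9) = -1*27 = -27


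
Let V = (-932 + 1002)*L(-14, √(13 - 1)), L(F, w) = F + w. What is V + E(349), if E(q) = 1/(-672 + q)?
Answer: -316541/323 + 140*√3 ≈ -737.52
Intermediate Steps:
V = -980 + 140*√3 (V = (-932 + 1002)*(-14 + √(13 - 1)) = 70*(-14 + √12) = 70*(-14 + 2*√3) = -980 + 140*√3 ≈ -737.51)
V + E(349) = (-980 + 140*√3) + 1/(-672 + 349) = (-980 + 140*√3) + 1/(-323) = (-980 + 140*√3) - 1/323 = -316541/323 + 140*√3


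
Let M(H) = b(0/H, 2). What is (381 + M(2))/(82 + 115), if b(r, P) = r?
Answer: 381/197 ≈ 1.9340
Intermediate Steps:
M(H) = 0 (M(H) = 0/H = 0)
(381 + M(2))/(82 + 115) = (381 + 0)/(82 + 115) = 381/197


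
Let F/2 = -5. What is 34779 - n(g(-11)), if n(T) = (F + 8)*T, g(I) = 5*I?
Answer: 34669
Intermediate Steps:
F = -10 (F = 2*(-5) = -10)
n(T) = -2*T (n(T) = (-10 + 8)*T = -2*T)
34779 - n(g(-11)) = 34779 - (-2)*5*(-11) = 34779 - (-2)*(-55) = 34779 - 1*110 = 34779 - 110 = 34669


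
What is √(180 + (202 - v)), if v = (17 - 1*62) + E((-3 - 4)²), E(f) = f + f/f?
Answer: √377 ≈ 19.416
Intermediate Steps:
E(f) = 1 + f (E(f) = f + 1 = 1 + f)
v = 5 (v = (17 - 1*62) + (1 + (-3 - 4)²) = (17 - 62) + (1 + (-7)²) = -45 + (1 + 49) = -45 + 50 = 5)
√(180 + (202 - v)) = √(180 + (202 - 1*5)) = √(180 + (202 - 5)) = √(180 + 197) = √377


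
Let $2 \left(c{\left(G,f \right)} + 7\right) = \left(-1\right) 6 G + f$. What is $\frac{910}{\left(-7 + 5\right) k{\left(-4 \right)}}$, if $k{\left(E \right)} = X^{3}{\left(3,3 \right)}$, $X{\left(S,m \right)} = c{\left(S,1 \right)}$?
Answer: $\frac{3640}{29791} \approx 0.12218$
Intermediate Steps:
$c{\left(G,f \right)} = -7 + \frac{f}{2} - 3 G$ ($c{\left(G,f \right)} = -7 + \frac{\left(-1\right) 6 G + f}{2} = -7 + \frac{- 6 G + f}{2} = -7 + \frac{f - 6 G}{2} = -7 - \left(3 G - \frac{f}{2}\right) = -7 + \frac{f}{2} - 3 G$)
$X{\left(S,m \right)} = - \frac{13}{2} - 3 S$ ($X{\left(S,m \right)} = -7 + \frac{1}{2} \cdot 1 - 3 S = -7 + \frac{1}{2} - 3 S = - \frac{13}{2} - 3 S$)
$k{\left(E \right)} = - \frac{29791}{8}$ ($k{\left(E \right)} = \left(- \frac{13}{2} - 9\right)^{3} = \left(- \frac{31}{2}\right)^{3} = - \frac{29791}{8}$)
$\frac{910}{\left(-7 + 5\right) k{\left(-4 \right)}} = \frac{910}{\left(-7 + 5\right) \left(- \frac{29791}{8}\right)} = \frac{910}{\left(-2\right) \left(- \frac{29791}{8}\right)} = \frac{910}{\frac{29791}{4}} = 910 \cdot \frac{4}{29791} = \frac{3640}{29791}$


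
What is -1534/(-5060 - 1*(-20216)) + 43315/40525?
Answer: 59431679/61419690 ≈ 0.96763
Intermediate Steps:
-1534/(-5060 - 1*(-20216)) + 43315/40525 = -1534/(-5060 + 20216) + 43315*(1/40525) = -1534/15156 + 8663/8105 = -1534*1/15156 + 8663/8105 = -767/7578 + 8663/8105 = 59431679/61419690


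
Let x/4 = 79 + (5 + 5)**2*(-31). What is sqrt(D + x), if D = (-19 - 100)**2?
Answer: sqrt(2077) ≈ 45.574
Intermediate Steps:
D = 14161 (D = (-119)**2 = 14161)
x = -12084 (x = 4*(79 + (5 + 5)**2*(-31)) = 4*(79 + 10**2*(-31)) = 4*(79 + 100*(-31)) = 4*(79 - 3100) = 4*(-3021) = -12084)
sqrt(D + x) = sqrt(14161 - 12084) = sqrt(2077)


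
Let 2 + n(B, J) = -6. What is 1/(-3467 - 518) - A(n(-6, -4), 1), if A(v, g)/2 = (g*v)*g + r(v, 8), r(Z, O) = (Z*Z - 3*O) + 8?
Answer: -318801/3985 ≈ -80.000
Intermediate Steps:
n(B, J) = -8 (n(B, J) = -2 - 6 = -8)
r(Z, O) = 8 + Z**2 - 3*O (r(Z, O) = (Z**2 - 3*O) + 8 = 8 + Z**2 - 3*O)
A(v, g) = -32 + 2*v**2 + 2*v*g**2 (A(v, g) = 2*((g*v)*g + (8 + v**2 - 3*8)) = 2*(v*g**2 + (8 + v**2 - 24)) = 2*(v*g**2 + (-16 + v**2)) = 2*(-16 + v**2 + v*g**2) = -32 + 2*v**2 + 2*v*g**2)
1/(-3467 - 518) - A(n(-6, -4), 1) = 1/(-3467 - 518) - (-32 + 2*(-8)**2 + 2*(-8)*1**2) = 1/(-3985) - (-32 + 2*64 + 2*(-8)*1) = -1/3985 - (-32 + 128 - 16) = -1/3985 - 1*80 = -1/3985 - 80 = -318801/3985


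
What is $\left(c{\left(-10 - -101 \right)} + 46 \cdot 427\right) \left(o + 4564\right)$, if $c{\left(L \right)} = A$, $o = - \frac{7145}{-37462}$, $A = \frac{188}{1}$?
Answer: $\frac{1695303514395}{18731} \approx 9.0508 \cdot 10^{7}$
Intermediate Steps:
$A = 188$ ($A = 188 \cdot 1 = 188$)
$o = \frac{7145}{37462}$ ($o = \left(-7145\right) \left(- \frac{1}{37462}\right) = \frac{7145}{37462} \approx 0.19073$)
$c{\left(L \right)} = 188$
$\left(c{\left(-10 - -101 \right)} + 46 \cdot 427\right) \left(o + 4564\right) = \left(188 + 46 \cdot 427\right) \left(\frac{7145}{37462} + 4564\right) = \left(188 + 19642\right) \frac{170983713}{37462} = 19830 \cdot \frac{170983713}{37462} = \frac{1695303514395}{18731}$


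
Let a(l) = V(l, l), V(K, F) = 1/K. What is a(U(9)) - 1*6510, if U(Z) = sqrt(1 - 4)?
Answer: -6510 - I*sqrt(3)/3 ≈ -6510.0 - 0.57735*I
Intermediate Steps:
U(Z) = I*sqrt(3) (U(Z) = sqrt(-3) = I*sqrt(3))
a(l) = 1/l
a(U(9)) - 1*6510 = 1/(I*sqrt(3)) - 1*6510 = -I*sqrt(3)/3 - 6510 = -6510 - I*sqrt(3)/3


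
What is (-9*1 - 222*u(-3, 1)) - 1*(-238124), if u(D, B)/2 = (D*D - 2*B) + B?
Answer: 234563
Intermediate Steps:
u(D, B) = -2*B + 2*D² (u(D, B) = 2*((D*D - 2*B) + B) = 2*((D² - 2*B) + B) = 2*(D² - B) = -2*B + 2*D²)
(-9*1 - 222*u(-3, 1)) - 1*(-238124) = (-9*1 - 222*(-2*1 + 2*(-3)²)) - 1*(-238124) = (-9 - 222*(-2 + 2*9)) + 238124 = (-9 - 222*(-2 + 18)) + 238124 = (-9 - 222*16) + 238124 = (-9 - 3552) + 238124 = -3561 + 238124 = 234563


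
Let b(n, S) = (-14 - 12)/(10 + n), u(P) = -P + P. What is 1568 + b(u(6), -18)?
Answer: 7827/5 ≈ 1565.4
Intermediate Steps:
u(P) = 0
b(n, S) = -26/(10 + n)
1568 + b(u(6), -18) = 1568 - 26/(10 + 0) = 1568 - 26/10 = 1568 - 26*⅒ = 1568 - 13/5 = 7827/5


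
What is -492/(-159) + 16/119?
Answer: 20364/6307 ≈ 3.2288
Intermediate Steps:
-492/(-159) + 16/119 = -492*(-1/159) + 16*(1/119) = 164/53 + 16/119 = 20364/6307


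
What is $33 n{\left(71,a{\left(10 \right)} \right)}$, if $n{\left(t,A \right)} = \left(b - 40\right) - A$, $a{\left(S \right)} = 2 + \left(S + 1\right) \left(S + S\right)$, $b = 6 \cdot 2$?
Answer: $-8250$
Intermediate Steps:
$b = 12$
$a{\left(S \right)} = 2 + 2 S \left(1 + S\right)$ ($a{\left(S \right)} = 2 + \left(1 + S\right) 2 S = 2 + 2 S \left(1 + S\right)$)
$n{\left(t,A \right)} = -28 - A$ ($n{\left(t,A \right)} = \left(12 - 40\right) - A = -28 - A$)
$33 n{\left(71,a{\left(10 \right)} \right)} = 33 \left(-28 - \left(2 + 2 \cdot 10 + 2 \cdot 10^{2}\right)\right) = 33 \left(-28 - \left(2 + 20 + 2 \cdot 100\right)\right) = 33 \left(-28 - \left(2 + 20 + 200\right)\right) = 33 \left(-28 - 222\right) = 33 \left(-250\right) = -8250$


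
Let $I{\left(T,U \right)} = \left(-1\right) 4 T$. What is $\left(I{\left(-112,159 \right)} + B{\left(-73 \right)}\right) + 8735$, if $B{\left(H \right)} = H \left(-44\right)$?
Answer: $12395$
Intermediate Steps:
$B{\left(H \right)} = - 44 H$
$I{\left(T,U \right)} = - 4 T$
$\left(I{\left(-112,159 \right)} + B{\left(-73 \right)}\right) + 8735 = \left(\left(-4\right) \left(-112\right) - -3212\right) + 8735 = \left(448 + 3212\right) + 8735 = 3660 + 8735 = 12395$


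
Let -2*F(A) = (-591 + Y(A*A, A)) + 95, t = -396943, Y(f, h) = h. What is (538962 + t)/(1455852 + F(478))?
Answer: 142019/1455861 ≈ 0.097550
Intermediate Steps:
F(A) = 248 - A/2 (F(A) = -((-591 + A) + 95)/2 = -(-496 + A)/2 = 248 - A/2)
(538962 + t)/(1455852 + F(478)) = (538962 - 396943)/(1455852 + (248 - ½*478)) = 142019/(1455852 + (248 - 239)) = 142019/(1455852 + 9) = 142019/1455861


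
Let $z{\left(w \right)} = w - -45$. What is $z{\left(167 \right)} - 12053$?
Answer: $-11841$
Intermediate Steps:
$z{\left(w \right)} = 45 + w$ ($z{\left(w \right)} = w + 45 = 45 + w$)
$z{\left(167 \right)} - 12053 = \left(45 + 167\right) - 12053 = 212 - 12053 = -11841$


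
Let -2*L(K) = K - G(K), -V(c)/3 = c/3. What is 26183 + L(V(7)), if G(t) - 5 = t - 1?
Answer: 26185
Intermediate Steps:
G(t) = 4 + t (G(t) = 5 + (t - 1) = 5 + (-1 + t) = 4 + t)
V(c) = -c (V(c) = -3*c/3 = -c)
L(K) = 2 (L(K) = -(K - (4 + K))/2 = -(K + (-4 - K))/2 = -1/2*(-4) = 2)
26183 + L(V(7)) = 26183 + 2 = 26185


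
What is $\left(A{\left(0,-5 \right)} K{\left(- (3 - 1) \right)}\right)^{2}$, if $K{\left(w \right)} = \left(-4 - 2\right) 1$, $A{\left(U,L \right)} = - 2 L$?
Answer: $3600$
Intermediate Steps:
$K{\left(w \right)} = -6$ ($K{\left(w \right)} = \left(-6\right) 1 = -6$)
$\left(A{\left(0,-5 \right)} K{\left(- (3 - 1) \right)}\right)^{2} = \left(\left(-2\right) \left(-5\right) \left(-6\right)\right)^{2} = \left(10 \left(-6\right)\right)^{2} = \left(-60\right)^{2} = 3600$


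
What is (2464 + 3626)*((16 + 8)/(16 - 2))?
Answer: 10440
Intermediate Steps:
(2464 + 3626)*((16 + 8)/(16 - 2)) = 6090*(24/14) = 6090*(24*(1/14)) = 6090*(12/7) = 10440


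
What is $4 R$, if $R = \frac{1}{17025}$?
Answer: $\frac{4}{17025} \approx 0.00023495$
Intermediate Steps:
$R = \frac{1}{17025} \approx 5.8737 \cdot 10^{-5}$
$4 R = 4 \cdot \frac{1}{17025} = \frac{4}{17025}$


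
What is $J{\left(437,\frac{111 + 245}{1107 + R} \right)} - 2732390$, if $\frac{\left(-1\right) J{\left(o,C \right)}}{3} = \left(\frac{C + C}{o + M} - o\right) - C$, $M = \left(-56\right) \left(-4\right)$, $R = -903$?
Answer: $- \frac{30689076072}{11237} \approx -2.7311 \cdot 10^{6}$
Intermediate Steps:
$M = 224$
$J{\left(o,C \right)} = 3 C + 3 o - \frac{6 C}{224 + o}$ ($J{\left(o,C \right)} = - 3 \left(\left(\frac{C + C}{o + 224} - o\right) - C\right) = - 3 \left(\left(\frac{2 C}{224 + o} - o\right) - C\right) = - 3 \left(\left(- o + \frac{2 C}{224 + o}\right) - C\right) = - 3 \left(- C - o + \frac{2 C}{224 + o}\right) = 3 C + 3 o - \frac{6 C}{224 + o}$)
$J{\left(437,\frac{111 + 245}{1107 + R} \right)} - 2732390 = \frac{3 \left(437^{2} + 222 \frac{111 + 245}{1107 - 903} + 224 \cdot 437 + \frac{111 + 245}{1107 - 903} \cdot 437\right)}{224 + 437} - 2732390 = \frac{3 \left(190969 + 222 \cdot \frac{356}{204} + 97888 + \frac{356}{204} \cdot 437\right)}{661} - 2732390 = 3 \cdot \frac{1}{661} \left(190969 + 222 \cdot 356 \cdot \frac{1}{204} + 97888 + 356 \cdot \frac{1}{204} \cdot 437\right) - 2732390 = 3 \cdot \frac{1}{661} \left(190969 + 222 \cdot \frac{89}{51} + 97888 + \frac{89}{51} \cdot 437\right) - 2732390 = 3 \cdot \frac{1}{661} \left(190969 + \frac{6586}{17} + 97888 + \frac{38893}{51}\right) - 2732390 = 3 \cdot \frac{1}{661} \cdot \frac{14790358}{51} - 2732390 = \frac{14790358}{11237} - 2732390 = - \frac{30689076072}{11237}$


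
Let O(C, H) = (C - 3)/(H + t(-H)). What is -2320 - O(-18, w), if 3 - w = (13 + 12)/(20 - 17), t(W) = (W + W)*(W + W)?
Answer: -2264131/976 ≈ -2319.8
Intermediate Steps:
t(W) = 4*W**2 (t(W) = (2*W)*(2*W) = 4*W**2)
w = -16/3 (w = 3 - (13 + 12)/(20 - 17) = 3 - 25/3 = -16/3 ≈ -5.3333)
O(C, H) = (-3 + C)/(H + 4*H**2) (O(C, H) = (C - 3)/(H + 4*(-H)**2) = (-3 + C)/(H + 4*H**2))
-2320 - O(-18, w) = -2320 - (-3 - 18)/((-16/3)*(1 + 4*(-16/3))) = -2320 - (-3)*(-21)/(16*(1 - 64/3)) = -2320 - (-3)*(-21)/(16*(-61/3)) = -2320 - (-3)*(-3)*(-21)/(16*61) = -2320 - 1*(-189/976) = -2320 + 189/976 = -2264131/976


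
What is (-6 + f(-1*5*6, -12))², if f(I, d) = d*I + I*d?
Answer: 509796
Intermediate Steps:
f(I, d) = 2*I*d (f(I, d) = I*d + I*d = 2*I*d)
(-6 + f(-1*5*6, -12))² = (-6 + 2*(-1*5*6)*(-12))² = (-6 + 2*(-5*6)*(-12))² = (-6 + 2*(-30)*(-12))² = (-6 + 720)² = 714² = 509796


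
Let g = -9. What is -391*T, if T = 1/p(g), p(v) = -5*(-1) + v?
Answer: 391/4 ≈ 97.750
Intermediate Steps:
p(v) = 5 + v
T = -¼ (T = 1/(5 - 9) = 1/(-4) = -¼ ≈ -0.25000)
-391*T = -391*(-¼) = 391/4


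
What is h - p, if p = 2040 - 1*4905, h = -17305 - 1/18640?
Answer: -269161601/18640 ≈ -14440.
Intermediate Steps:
h = -322565201/18640 (h = -17305 - 1*1/18640 = -17305 - 1/18640 = -322565201/18640 ≈ -17305.)
p = -2865 (p = 2040 - 4905 = -2865)
h - p = -322565201/18640 - 1*(-2865) = -322565201/18640 + 2865 = -269161601/18640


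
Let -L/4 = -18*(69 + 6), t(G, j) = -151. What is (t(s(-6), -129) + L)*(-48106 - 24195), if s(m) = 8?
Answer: -379507949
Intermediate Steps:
L = 5400 (L = -(-72)*(69 + 6) = -(-72)*75 = -4*(-1350) = 5400)
(t(s(-6), -129) + L)*(-48106 - 24195) = (-151 + 5400)*(-48106 - 24195) = 5249*(-72301) = -379507949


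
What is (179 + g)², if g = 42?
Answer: 48841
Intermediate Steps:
(179 + g)² = (179 + 42)² = 221² = 48841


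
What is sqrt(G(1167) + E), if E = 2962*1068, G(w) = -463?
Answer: sqrt(3162953) ≈ 1778.5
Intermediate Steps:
E = 3163416
sqrt(G(1167) + E) = sqrt(-463 + 3163416) = sqrt(3162953)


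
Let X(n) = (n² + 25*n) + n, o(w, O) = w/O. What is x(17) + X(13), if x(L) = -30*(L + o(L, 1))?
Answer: -513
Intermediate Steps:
x(L) = -60*L (x(L) = -30*(L + L/1) = -30*(L + L*1) = -30*(L + L) = -60*L)
X(n) = n² + 26*n
x(17) + X(13) = -60*17 + 13*(26 + 13) = -1020 + 13*39 = -1020 + 507 = -513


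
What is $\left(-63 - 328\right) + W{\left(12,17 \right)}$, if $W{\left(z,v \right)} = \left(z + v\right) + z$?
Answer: $-350$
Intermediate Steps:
$W{\left(z,v \right)} = v + 2 z$ ($W{\left(z,v \right)} = \left(v + z\right) + z = v + 2 z$)
$\left(-63 - 328\right) + W{\left(12,17 \right)} = \left(-63 - 328\right) + \left(17 + 2 \cdot 12\right) = -391 + \left(17 + 24\right) = -391 + 41 = -350$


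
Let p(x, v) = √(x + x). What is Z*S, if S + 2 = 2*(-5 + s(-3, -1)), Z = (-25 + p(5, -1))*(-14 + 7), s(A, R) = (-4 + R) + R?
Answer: -4200 + 168*√10 ≈ -3668.7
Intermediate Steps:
p(x, v) = √2*√x (p(x, v) = √(2*x) = √2*√x)
s(A, R) = -4 + 2*R
Z = 175 - 7*√10 (Z = (-25 + √2*√5)*(-14 + 7) = (-25 + √10)*(-7) = 175 - 7*√10 ≈ 152.86)
S = -24 (S = -2 + 2*(-5 + (-4 + 2*(-1))) = -2 + 2*(-5 + (-4 - 2)) = -2 + 2*(-5 - 6) = -2 + 2*(-11) = -2 - 22 = -24)
Z*S = (175 - 7*√10)*(-24) = -4200 + 168*√10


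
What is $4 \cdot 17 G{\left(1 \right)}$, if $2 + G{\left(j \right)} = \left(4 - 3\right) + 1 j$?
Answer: $0$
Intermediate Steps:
$G{\left(j \right)} = -1 + j$ ($G{\left(j \right)} = -2 + \left(\left(4 - 3\right) + 1 j\right) = -2 + \left(1 + j\right) = -1 + j$)
$4 \cdot 17 G{\left(1 \right)} = 4 \cdot 17 \left(-1 + 1\right) = 68 \cdot 0 = 0$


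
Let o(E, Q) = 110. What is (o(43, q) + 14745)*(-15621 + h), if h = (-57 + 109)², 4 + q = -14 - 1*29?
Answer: -191882035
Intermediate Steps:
q = -47 (q = -4 + (-14 - 1*29) = -4 + (-14 - 29) = -4 - 43 = -47)
h = 2704 (h = 52² = 2704)
(o(43, q) + 14745)*(-15621 + h) = (110 + 14745)*(-15621 + 2704) = 14855*(-12917) = -191882035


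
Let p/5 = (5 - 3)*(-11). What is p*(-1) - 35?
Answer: 75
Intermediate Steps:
p = -110 (p = 5*((5 - 3)*(-11)) = 5*(2*(-11)) = 5*(-22) = -110)
p*(-1) - 35 = -110*(-1) - 35 = 110 - 35 = 75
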